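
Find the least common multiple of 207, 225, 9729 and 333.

8999325

207 = 3² · 23; 225 = 3² · 5²; 9729 = 3² · 23 · 47; 333 = 3² · 37
lcm takes max exponent of each prime: 3² · 5² · 23 · 37 · 47 = 8999325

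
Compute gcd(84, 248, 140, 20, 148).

4

84 = 2² · 3 · 7; 248 = 2³ · 31; 140 = 2² · 5 · 7; 20 = 2² · 5; 148 = 2² · 37
gcd takes min exponent of each prime: 2² = 4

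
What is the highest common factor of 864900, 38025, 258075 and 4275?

gcd(864900, 38025): 864900 = 22·38025 + 28350; 38025 = 1·28350 + 9675; 28350 = 2·9675 + 9000; 9675 = 1·9000 + 675; 9000 = 13·675 + 225; 675 = 3·225 + 0 → 225
gcd(225, 258075): 258075 = 1147·225 + 0 → 225
gcd(225, 4275): 4275 = 19·225 + 0 → 225

225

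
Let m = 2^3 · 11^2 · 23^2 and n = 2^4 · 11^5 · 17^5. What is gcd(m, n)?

min exponent per shared prime: 2^3 · 11^2 = 968

968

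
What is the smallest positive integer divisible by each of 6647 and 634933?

gcd first: 634933 = 95·6647 + 3468; 6647 = 1·3468 + 3179; 3468 = 1·3179 + 289; 3179 = 11·289 + 0 → gcd = 289
lcm = 6647·634933/gcd = 4220399651/289 = 14603459

14603459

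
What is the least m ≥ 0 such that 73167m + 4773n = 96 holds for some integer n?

Reduce mod 4773: 73167m ≡ 96 (mod 4773). With g = gcd(73167, 4773) = 3 dividing 96, divide through: 24389m ≡ 32 (mod 1591).
Since gcd(24389, 1591) = 1, m ≡ 32·(24389)⁻¹ ≡ 1251 (mod 1591). Smallest non-negative: 1251.

1251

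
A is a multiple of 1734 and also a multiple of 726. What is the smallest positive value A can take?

gcd first: 1734 = 2·726 + 282; 726 = 2·282 + 162; 282 = 1·162 + 120; 162 = 1·120 + 42; 120 = 2·42 + 36; 42 = 1·36 + 6; 36 = 6·6 + 0 → gcd = 6
lcm = 1734·726/gcd = 1258884/6 = 209814

209814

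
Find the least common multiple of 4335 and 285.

gcd first: 4335 = 15·285 + 60; 285 = 4·60 + 45; 60 = 1·45 + 15; 45 = 3·15 + 0 → gcd = 15
lcm = 4335·285/gcd = 1235475/15 = 82365

82365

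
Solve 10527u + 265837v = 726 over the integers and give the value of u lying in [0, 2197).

1591

Reduce mod 265837: 10527u ≡ 726 (mod 265837). With g = gcd(10527, 265837) = 121 dividing 726, divide through: 87u ≡ 6 (mod 2197).
Since gcd(87, 2197) = 1, u ≡ 6·(87)⁻¹ ≡ 1591 (mod 2197). Smallest non-negative: 1591.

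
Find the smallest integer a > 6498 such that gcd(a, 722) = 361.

722 = 361·2. Any a with gcd(a, 722) = 361 is a multiple of 361, say 361s, with s coprime to 2.
Need s > 6498/361, so s ≥ 19. First s ≥ 19 with gcd(s, 2) = 1 is s = 19. Thus a = 361·19 = 6859.

6859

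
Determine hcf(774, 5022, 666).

18

gcd(774, 5022): 5022 = 6·774 + 378; 774 = 2·378 + 18; 378 = 21·18 + 0 → 18
gcd(18, 666): 666 = 37·18 + 0 → 18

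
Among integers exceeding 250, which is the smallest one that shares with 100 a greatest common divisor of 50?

350

gcd(x, 100) = 50 forces 50 | x; write x = 50s. Then gcd(50s, 50·2) = 50·gcd(s, 2), so need gcd(s, 2) = 1.
50s > 250 gives s ≥ 6. The least s ≥ 6 coprime to 2 is 7, so x = 50·7 = 350.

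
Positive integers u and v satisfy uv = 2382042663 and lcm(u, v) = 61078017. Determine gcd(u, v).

gcd·lcm = product, so gcd = 2382042663/61078017 = 39.

39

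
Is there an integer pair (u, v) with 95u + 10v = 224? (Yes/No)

By Bézout, 95u + 10v = 224 has integer solutions iff gcd(95, 10) | 224.
Euclid: 95 = 9·10 + 5; 10 = 2·5 + 0. gcd = 5; 224 mod 5 = 4. No.

No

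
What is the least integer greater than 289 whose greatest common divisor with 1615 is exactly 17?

Multiples of 17 above 289: 17·18, 17·19, … . Need the cofactor coprime to 1615/17 = 95.
Checking s = 18, 19, … the first with gcd(s, 95) = 1 is s = 18, giving 306.

306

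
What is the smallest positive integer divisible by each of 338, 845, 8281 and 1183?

338 = 2 · 13²; 845 = 5 · 13²; 8281 = 7² · 13²; 1183 = 7 · 13²
lcm takes max exponent of each prime: 2 · 5 · 7² · 13² = 82810

82810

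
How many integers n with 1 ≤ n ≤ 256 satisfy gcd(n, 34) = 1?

Prime factors of 34: 2, 17. Count integers ≤ 256 divisible by none of them.
By inclusion–exclusion: 256 − ⌊256/2⌋ − ⌊256/17⌋ + ⌊256/34⌋ = 120.

120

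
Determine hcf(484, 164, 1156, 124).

gcd(484, 164): 484 = 2·164 + 156; 164 = 1·156 + 8; 156 = 19·8 + 4; 8 = 2·4 + 0 → 4
gcd(4, 1156): 1156 = 289·4 + 0 → 4
gcd(4, 124): 124 = 31·4 + 0 → 4

4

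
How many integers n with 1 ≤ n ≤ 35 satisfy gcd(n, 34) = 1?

17

Prime factors of 34: 2, 17. Count integers ≤ 35 divisible by none of them.
By inclusion–exclusion: 35 − ⌊35/2⌋ − ⌊35/17⌋ + ⌊35/34⌋ = 17.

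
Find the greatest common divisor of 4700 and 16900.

100

4700 = 2² · 5² · 47
16900 = 2² · 5² · 13²
Common: 2² · 5² = 100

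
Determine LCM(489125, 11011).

gcd first: 489125 = 44·11011 + 4641; 11011 = 2·4641 + 1729; 4641 = 2·1729 + 1183; 1729 = 1·1183 + 546; 1183 = 2·546 + 91; 546 = 6·91 + 0 → gcd = 91
lcm = 489125·11011/gcd = 5385755375/91 = 59184125

59184125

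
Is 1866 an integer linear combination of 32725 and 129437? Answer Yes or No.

gcd(32725, 129437): 129437 = 3·32725 + 31262; 32725 = 1·31262 + 1463; 31262 = 21·1463 + 539; 1463 = 2·539 + 385; 539 = 1·385 + 154; 385 = 2·154 + 77; 154 = 2·77 + 0 → 77
77 does not divide 1866, so a solution does not exist.

No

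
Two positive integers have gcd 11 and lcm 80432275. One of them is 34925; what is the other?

m·n = gcd·lcm = 11·80432275 = 884755025, so n = 884755025/34925 = 25333.

25333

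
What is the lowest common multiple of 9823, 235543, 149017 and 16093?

3775047661

9823 = 11 · 19 · 47; 235543 = 7² · 11 · 19 · 23; 149017 = 11 · 19 · 23 · 31; 16093 = 7 · 11² · 19
lcm takes max exponent of each prime: 7² · 11² · 19 · 23 · 31 · 47 = 3775047661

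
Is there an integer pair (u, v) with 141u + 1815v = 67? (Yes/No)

gcd(141, 1815): 1815 = 12·141 + 123; 141 = 1·123 + 18; 123 = 6·18 + 15; 18 = 1·15 + 3; 15 = 5·3 + 0 → 3
3 does not divide 67, so a solution does not exist.

No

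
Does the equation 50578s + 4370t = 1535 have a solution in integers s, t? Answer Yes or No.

No

By Bézout, 50578s + 4370t = 1535 has integer solutions iff gcd(50578, 4370) | 1535.
Euclid: 50578 = 11·4370 + 2508; 4370 = 1·2508 + 1862; 2508 = 1·1862 + 646; 1862 = 2·646 + 570; 646 = 1·570 + 76; 570 = 7·76 + 38; 76 = 2·38 + 0. gcd = 38; 1535 mod 38 = 15. No.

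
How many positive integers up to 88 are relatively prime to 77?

Prime factors of 77: 7, 11. Count integers ≤ 88 divisible by none of them.
By inclusion–exclusion: 88 − ⌊88/7⌋ − ⌊88/11⌋ + ⌊88/77⌋ = 69.

69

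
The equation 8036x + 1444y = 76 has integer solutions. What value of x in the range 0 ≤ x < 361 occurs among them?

285

gcd(8036, 1444) = 4 (Euclid: 8036 = 5·1444 + 816; 1444 = 1·816 + 628; 816 = 1·628 + 188; 628 = 3·188 + 64; 188 = 2·64 + 60; 64 = 1·60 + 4; 60 = 15·4 + 0), and 4 | 76.
Extended Euclid: 8036·(-23) + 1444·(128) = 4. Scale by 19: x₀ = -437.
General solution x = x₀ + 361t; reducing mod 361 gives x = 285 (and y = -1586).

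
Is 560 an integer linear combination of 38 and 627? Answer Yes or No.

By Bézout, 38p − 627q = 560 has integer solutions iff gcd(38, 627) | 560.
Euclid: 627 = 16·38 + 19; 38 = 2·19 + 0. gcd = 19; 560 mod 19 = 9. No.

No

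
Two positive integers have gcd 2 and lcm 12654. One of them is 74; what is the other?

342

Using uv = gcd(u,v)·lcm(u,v) = 2·12654 = 25308, we get v = 25308/74 = 342.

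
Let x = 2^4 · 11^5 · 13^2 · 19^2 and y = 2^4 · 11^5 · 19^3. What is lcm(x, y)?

max exponent per prime: 2^4 · 11^5 · 13^2 · 19^3 = 2986970379536

2986970379536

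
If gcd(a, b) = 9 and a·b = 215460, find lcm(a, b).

Since gcd(a,b)·lcm(a,b) = ab, lcm = 215460/9 = 23940.

23940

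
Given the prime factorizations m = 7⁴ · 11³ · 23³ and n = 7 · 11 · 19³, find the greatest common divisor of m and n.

77

min exponent per shared prime: 7 · 11 = 77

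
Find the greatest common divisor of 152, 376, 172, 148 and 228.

gcd(152, 376): 376 = 2·152 + 72; 152 = 2·72 + 8; 72 = 9·8 + 0 → 8
gcd(8, 172): 172 = 21·8 + 4; 8 = 2·4 + 0 → 4
gcd(4, 148): 148 = 37·4 + 0 → 4
gcd(4, 228): 228 = 57·4 + 0 → 4

4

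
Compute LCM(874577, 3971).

315722297

gcd first: 874577 = 220·3971 + 957; 3971 = 4·957 + 143; 957 = 6·143 + 99; 143 = 1·99 + 44; 99 = 2·44 + 11; 44 = 4·11 + 0 → gcd = 11
lcm = 874577·3971/gcd = 3472945267/11 = 315722297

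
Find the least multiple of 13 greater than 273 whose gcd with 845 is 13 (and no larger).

gcd(k, 845) = 13 forces 13 | k; write k = 13s. Then gcd(13s, 13·65) = 13·gcd(s, 65), so need gcd(s, 65) = 1.
13s > 273 gives s ≥ 22. The least s ≥ 22 coprime to 65 is 22, so k = 13·22 = 286.

286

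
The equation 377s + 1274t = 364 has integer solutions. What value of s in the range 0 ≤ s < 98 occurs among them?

Euclid: 1274 = 3·377 + 143; 377 = 2·143 + 91; 143 = 1·91 + 52; 91 = 1·52 + 39; 52 = 1·39 + 13; 39 = 3·13 + 0 → gcd = 13; 364 = 13·28.
Back-substitution yields 377·(-27) + 1274·(8) = 13, so one solution is s = -27·28 = -756, t = 8·28 = 224.
Solutions in s differ by 1274/13 = 98; the one in [0, 98) is -756 mod 98 = 28.

28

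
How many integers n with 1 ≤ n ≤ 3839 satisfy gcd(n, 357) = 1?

Prime factors of 357: 3, 7, 17. Count integers ≤ 3839 divisible by none of them.
By inclusion–exclusion: 3839 − ⌊3839/3⌋ − ⌊3839/7⌋ − ⌊3839/17⌋ + ⌊3839/21⌋ + ⌊3839/51⌋ + ⌊3839/119⌋ − ⌊3839/357⌋ = 2066.

2066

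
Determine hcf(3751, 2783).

121

Euclid: 3751 = 1·2783 + 968; 2783 = 2·968 + 847; 968 = 1·847 + 121; 847 = 7·121 + 0. Last nonzero remainder: 121.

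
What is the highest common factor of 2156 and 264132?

Euclid: 264132 = 122·2156 + 1100; 2156 = 1·1100 + 1056; 1100 = 1·1056 + 44; 1056 = 24·44 + 0. Last nonzero remainder: 44.

44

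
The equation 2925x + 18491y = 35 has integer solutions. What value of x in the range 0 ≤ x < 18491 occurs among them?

11790

gcd(2925, 18491) = 1 (Euclid: 18491 = 6·2925 + 941; 2925 = 3·941 + 102; 941 = 9·102 + 23; 102 = 4·23 + 10; 23 = 2·10 + 3; 10 = 3·3 + 1; 3 = 3·1 + 0), and 1 | 35.
Extended Euclid: 2925·(5620) + 18491·(-889) = 1. Scale by 35: x₀ = 196700.
General solution x = x₀ + 18491t; reducing mod 18491 gives x = 11790 (and y = -1865).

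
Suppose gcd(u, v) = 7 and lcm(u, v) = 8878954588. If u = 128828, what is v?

u·v = gcd·lcm = 7·8878954588 = 62152682116, so v = 62152682116/128828 = 482447.

482447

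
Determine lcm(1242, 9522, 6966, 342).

70015266

1242 = 2 · 3³ · 23; 9522 = 2 · 3² · 23²; 6966 = 2 · 3⁴ · 43; 342 = 2 · 3² · 19
lcm takes max exponent of each prime: 2 · 3⁴ · 19 · 23² · 43 = 70015266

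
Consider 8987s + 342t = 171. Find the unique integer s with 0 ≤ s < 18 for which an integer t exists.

gcd(8987, 342) = 19 (Euclid: 8987 = 26·342 + 95; 342 = 3·95 + 57; 95 = 1·57 + 38; 57 = 1·38 + 19; 38 = 2·19 + 0), and 19 | 171.
Extended Euclid: 8987·(-7) + 342·(184) = 19. Scale by 9: s₀ = -63.
General solution s = s₀ + 18k; reducing mod 18 gives s = 9 (and t = -236).

9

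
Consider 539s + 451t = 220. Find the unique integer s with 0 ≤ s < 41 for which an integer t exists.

23

gcd(539, 451) = 11 (Euclid: 539 = 1·451 + 88; 451 = 5·88 + 11; 88 = 8·11 + 0), and 11 | 220.
Extended Euclid: 539·(-5) + 451·(6) = 11. Scale by 20: s₀ = -100.
General solution s = s₀ + 41k; reducing mod 41 gives s = 23 (and t = -27).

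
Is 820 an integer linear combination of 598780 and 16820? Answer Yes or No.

gcd(598780, 16820): 598780 = 35·16820 + 10080; 16820 = 1·10080 + 6740; 10080 = 1·6740 + 3340; 6740 = 2·3340 + 60; 3340 = 55·60 + 40; 60 = 1·40 + 20; 40 = 2·20 + 0 → 20
20 divides 820, so a solution exists.

Yes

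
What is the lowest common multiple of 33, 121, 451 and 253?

342309

33 = 3 · 11; 121 = 11²; 451 = 11 · 41; 253 = 11 · 23
lcm takes max exponent of each prime: 3 · 11² · 23 · 41 = 342309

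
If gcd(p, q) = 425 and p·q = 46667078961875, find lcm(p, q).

Since gcd(p,q)·lcm(p,q) = pq, lcm = 46667078961875/425 = 109804891675.

109804891675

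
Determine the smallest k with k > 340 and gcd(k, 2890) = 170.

gcd(k, 2890) = 170 forces 170 | k; write k = 170s. Then gcd(170s, 170·17) = 170·gcd(s, 17), so need gcd(s, 17) = 1.
170s > 340 gives s ≥ 3. The least s ≥ 3 coprime to 17 is 3, so k = 170·3 = 510.

510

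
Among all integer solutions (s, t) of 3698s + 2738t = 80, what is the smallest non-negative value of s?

Euclid: 3698 = 1·2738 + 960; 2738 = 2·960 + 818; 960 = 1·818 + 142; 818 = 5·142 + 108; 142 = 1·108 + 34; 108 = 3·34 + 6; 34 = 5·6 + 4; 6 = 1·4 + 2; 4 = 2·2 + 0 → gcd = 2; 80 = 2·40.
Back-substitution yields 3698·(-482) + 2738·(651) = 2, so one solution is s = -482·40 = -19280, t = 651·40 = 26040.
Solutions in s differ by 2738/2 = 1369; the one in [0, 1369) is -19280 mod 1369 = 1255.

1255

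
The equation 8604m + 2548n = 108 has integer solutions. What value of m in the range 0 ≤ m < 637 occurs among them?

24

Reduce mod 2548: 8604m ≡ 108 (mod 2548). With g = gcd(8604, 2548) = 4 dividing 108, divide through: 2151m ≡ 27 (mod 637).
Since gcd(2151, 637) = 1, m ≡ 27·(2151)⁻¹ ≡ 24 (mod 637). Smallest non-negative: 24.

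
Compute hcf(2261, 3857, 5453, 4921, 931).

133

2261 = 7 · 17 · 19; 3857 = 7 · 19 · 29; 5453 = 7 · 19 · 41; 4921 = 7 · 19 · 37; 931 = 7² · 19
gcd takes min exponent of each prime: 7 · 19 = 133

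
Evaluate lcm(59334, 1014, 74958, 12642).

654962690382

59334 = 2 · 3 · 11 · 29 · 31; 1014 = 2 · 3 · 13²; 74958 = 2 · 3 · 13 · 31²; 12642 = 2 · 3 · 7² · 43
lcm takes max exponent of each prime: 2 · 3 · 7² · 11 · 13² · 29 · 31² · 43 = 654962690382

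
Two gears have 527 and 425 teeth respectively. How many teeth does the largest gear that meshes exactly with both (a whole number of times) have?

527 = 17 · 31
425 = 5² · 17
Common: 17 = 17

17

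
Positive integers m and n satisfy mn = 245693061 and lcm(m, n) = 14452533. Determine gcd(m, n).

17

From gcd × lcm = mn: gcd = 245693061 / 14452533 = 17.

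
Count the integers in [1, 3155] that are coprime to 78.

Prime factors of 78: 2, 3, 13. Count integers ≤ 3155 divisible by none of them.
By inclusion–exclusion: 3155 − ⌊3155/2⌋ − ⌊3155/3⌋ − ⌊3155/13⌋ + ⌊3155/6⌋ + ⌊3155/26⌋ + ⌊3155/39⌋ − ⌊3155/78⌋ = 971.

971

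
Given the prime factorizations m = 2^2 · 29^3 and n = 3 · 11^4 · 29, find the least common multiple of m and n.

max exponent per prime: 2^2 · 3 · 11^4 · 29^3 = 4284952188

4284952188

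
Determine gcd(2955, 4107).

3

2955 = 3 · 5 · 197
4107 = 3 · 37²
Common: 3 = 3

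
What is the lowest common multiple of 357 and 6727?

gcd first: 6727 = 18·357 + 301; 357 = 1·301 + 56; 301 = 5·56 + 21; 56 = 2·21 + 14; 21 = 1·14 + 7; 14 = 2·7 + 0 → gcd = 7
lcm = 357·6727/gcd = 2401539/7 = 343077

343077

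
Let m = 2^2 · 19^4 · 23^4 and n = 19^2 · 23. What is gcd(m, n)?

8303

min exponent per shared prime: 19^2 · 23 = 8303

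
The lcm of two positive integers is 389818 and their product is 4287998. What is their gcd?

11

gcd·lcm = product, so gcd = 4287998/389818 = 11.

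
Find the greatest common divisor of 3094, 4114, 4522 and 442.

34

gcd(3094, 4114): 4114 = 1·3094 + 1020; 3094 = 3·1020 + 34; 1020 = 30·34 + 0 → 34
gcd(34, 4522): 4522 = 133·34 + 0 → 34
gcd(34, 442): 442 = 13·34 + 0 → 34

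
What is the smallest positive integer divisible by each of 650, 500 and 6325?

1644500

650 = 2 · 5² · 13; 500 = 2² · 5³; 6325 = 5² · 11 · 23
lcm takes max exponent of each prime: 2² · 5³ · 11 · 13 · 23 = 1644500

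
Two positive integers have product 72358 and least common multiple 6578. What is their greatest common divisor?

11

From gcd × lcm = pq: gcd = 72358 / 6578 = 11.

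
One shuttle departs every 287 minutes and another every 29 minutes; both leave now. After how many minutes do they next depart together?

gcd first: 287 = 9·29 + 26; 29 = 1·26 + 3; 26 = 8·3 + 2; 3 = 1·2 + 1; 2 = 2·1 + 0 → gcd = 1
lcm = 287·29/gcd = 8323/1 = 8323

8323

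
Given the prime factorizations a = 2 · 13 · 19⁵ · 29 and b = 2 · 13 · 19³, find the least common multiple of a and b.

1866978646

max exponent per prime: 2 · 13 · 19⁵ · 29 = 1866978646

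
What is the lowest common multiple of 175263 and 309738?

175263 = 3 · 11 · 47 · 113; 309738 = 2 · 3 · 11 · 13 · 19²
max exponents: 2 · 3 · 11 · 13 · 19² · 47 · 113 = 1645018518

1645018518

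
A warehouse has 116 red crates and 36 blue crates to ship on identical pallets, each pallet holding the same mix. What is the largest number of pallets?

4

Euclid: 116 = 3·36 + 8; 36 = 4·8 + 4; 8 = 2·4 + 0. Last nonzero remainder: 4.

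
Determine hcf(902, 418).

22

Euclid: 902 = 2·418 + 66; 418 = 6·66 + 22; 66 = 3·22 + 0. Last nonzero remainder: 22.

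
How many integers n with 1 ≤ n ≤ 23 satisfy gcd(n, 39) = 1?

15

Prime factors of 39: 3, 13. Count integers ≤ 23 divisible by none of them.
By inclusion–exclusion: 23 − ⌊23/3⌋ − ⌊23/13⌋ + ⌊23/39⌋ = 15.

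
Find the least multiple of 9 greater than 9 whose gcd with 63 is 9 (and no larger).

63 = 9·7. Any k with gcd(k, 63) = 9 is a multiple of 9, say 9s, with s coprime to 7.
Need s > 9/9, so s ≥ 2. First s ≥ 2 with gcd(s, 7) = 1 is s = 2. Thus k = 9·2 = 18.

18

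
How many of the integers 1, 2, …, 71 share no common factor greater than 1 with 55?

Prime factors of 55: 5, 11. Count integers ≤ 71 divisible by none of them.
By inclusion–exclusion: 71 − ⌊71/5⌋ − ⌊71/11⌋ + ⌊71/55⌋ = 52.

52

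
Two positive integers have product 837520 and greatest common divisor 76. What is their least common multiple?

gcd·lcm = product, so lcm = 837520/76 = 11020.

11020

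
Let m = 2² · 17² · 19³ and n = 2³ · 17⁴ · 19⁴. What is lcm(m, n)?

87076321928

max exponent per prime: 2³ · 17⁴ · 19⁴ = 87076321928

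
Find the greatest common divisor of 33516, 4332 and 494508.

gcd(33516, 4332): 33516 = 7·4332 + 3192; 4332 = 1·3192 + 1140; 3192 = 2·1140 + 912; 1140 = 1·912 + 228; 912 = 4·228 + 0 → 228
gcd(228, 494508): 494508 = 2168·228 + 204; 228 = 1·204 + 24; 204 = 8·24 + 12; 24 = 2·12 + 0 → 12

12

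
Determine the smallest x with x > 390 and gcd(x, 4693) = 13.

gcd(x, 4693) = 13 forces 13 | x; write x = 13s. Then gcd(13s, 13·361) = 13·gcd(s, 361), so need gcd(s, 361) = 1.
13s > 390 gives s ≥ 31. The least s ≥ 31 coprime to 361 is 31, so x = 13·31 = 403.

403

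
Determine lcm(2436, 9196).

5600364

2436 = 2² · 3 · 7 · 29; 9196 = 2² · 11² · 19
max exponents: 2² · 3 · 7 · 11² · 19 · 29 = 5600364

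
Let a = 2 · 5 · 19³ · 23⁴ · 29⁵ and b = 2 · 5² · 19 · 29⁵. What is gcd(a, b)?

3897118310

min exponent per shared prime: 2 · 5 · 19 · 29⁵ = 3897118310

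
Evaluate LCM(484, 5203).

gcd first: 5203 = 10·484 + 363; 484 = 1·363 + 121; 363 = 3·121 + 0 → gcd = 121
lcm = 484·5203/gcd = 2518252/121 = 20812

20812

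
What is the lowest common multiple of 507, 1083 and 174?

507 = 3 · 13²; 1083 = 3 · 19²; 174 = 2 · 3 · 29
lcm takes max exponent of each prime: 2 · 3 · 13² · 19² · 29 = 10615566

10615566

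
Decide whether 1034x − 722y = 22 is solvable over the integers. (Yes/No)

Yes

By Bézout, 1034x − 722y = 22 has integer solutions iff gcd(1034, 722) | 22.
Euclid: 1034 = 1·722 + 312; 722 = 2·312 + 98; 312 = 3·98 + 18; 98 = 5·18 + 8; 18 = 2·8 + 2; 8 = 4·2 + 0. gcd = 2; 22 mod 2 = 0. Yes.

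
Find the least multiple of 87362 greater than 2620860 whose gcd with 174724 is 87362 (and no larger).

gcd(m, 174724) = 87362 forces 87362 | m; write m = 87362s. Then gcd(87362s, 87362·2) = 87362·gcd(s, 2), so need gcd(s, 2) = 1.
87362s > 2620860 gives s ≥ 31. The least s ≥ 31 coprime to 2 is 31, so m = 87362·31 = 2708222.

2708222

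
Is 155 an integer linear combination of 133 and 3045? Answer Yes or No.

No

gcd(133, 3045): 3045 = 22·133 + 119; 133 = 1·119 + 14; 119 = 8·14 + 7; 14 = 2·7 + 0 → 7
7 does not divide 155, so a solution does not exist.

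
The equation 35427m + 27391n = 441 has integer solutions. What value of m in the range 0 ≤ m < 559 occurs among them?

Reduce mod 27391: 35427m ≡ 441 (mod 27391). With g = gcd(35427, 27391) = 49 dividing 441, divide through: 723m ≡ 9 (mod 559).
Since gcd(723, 559) = 1, m ≡ 9·(723)⁻¹ ≡ 58 (mod 559). Smallest non-negative: 58.

58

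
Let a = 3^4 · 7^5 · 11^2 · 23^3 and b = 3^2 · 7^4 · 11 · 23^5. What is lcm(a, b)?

max exponent per prime: 3^4 · 7^5 · 11^2 · 23^5 = 1060229220266601

1060229220266601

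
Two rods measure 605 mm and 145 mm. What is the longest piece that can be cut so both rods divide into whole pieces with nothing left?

5

605 = 5 · 11²
145 = 5 · 29
Common: 5 = 5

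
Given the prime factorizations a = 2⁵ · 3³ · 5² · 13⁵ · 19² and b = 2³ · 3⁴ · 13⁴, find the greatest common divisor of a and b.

6169176

min exponent per shared prime: 2³ · 3³ · 13⁴ = 6169176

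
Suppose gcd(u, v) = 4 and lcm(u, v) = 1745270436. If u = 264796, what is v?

26364

u·v = gcd·lcm = 4·1745270436 = 6981081744, so v = 6981081744/264796 = 26364.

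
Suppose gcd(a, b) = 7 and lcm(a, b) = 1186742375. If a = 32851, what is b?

252875

Using ab = gcd(a,b)·lcm(a,b) = 7·1186742375 = 8307196625, we get b = 8307196625/32851 = 252875.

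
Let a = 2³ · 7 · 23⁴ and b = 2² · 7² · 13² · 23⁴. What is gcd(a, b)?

7835548

min exponent per shared prime: 2² · 7 · 23⁴ = 7835548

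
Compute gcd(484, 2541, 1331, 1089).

121

484 = 2² · 11²; 2541 = 3 · 7 · 11²; 1331 = 11³; 1089 = 3² · 11²
gcd takes min exponent of each prime: 11² = 121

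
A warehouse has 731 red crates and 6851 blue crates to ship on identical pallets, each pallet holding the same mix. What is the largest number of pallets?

17

Euclid: 6851 = 9·731 + 272; 731 = 2·272 + 187; 272 = 1·187 + 85; 187 = 2·85 + 17; 85 = 5·17 + 0. Last nonzero remainder: 17.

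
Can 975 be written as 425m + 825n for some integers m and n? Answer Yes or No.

Yes

gcd(425, 825): 825 = 1·425 + 400; 425 = 1·400 + 25; 400 = 16·25 + 0 → 25
25 divides 975, so a solution exists.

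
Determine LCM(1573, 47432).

gcd first: 47432 = 30·1573 + 242; 1573 = 6·242 + 121; 242 = 2·121 + 0 → gcd = 121
lcm = 1573·47432/gcd = 74610536/121 = 616616

616616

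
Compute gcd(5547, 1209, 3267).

5547 = 3 · 43²; 1209 = 3 · 13 · 31; 3267 = 3³ · 11²
gcd takes min exponent of each prime: 3 = 3

3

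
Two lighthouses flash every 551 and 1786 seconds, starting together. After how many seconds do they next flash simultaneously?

551 = 19 · 29; 1786 = 2 · 19 · 47
max exponents: 2 · 19 · 29 · 47 = 51794

51794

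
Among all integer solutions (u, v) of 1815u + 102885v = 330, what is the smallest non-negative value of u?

gcd(1815, 102885) = 15 (Euclid: 102885 = 56·1815 + 1245; 1815 = 1·1245 + 570; 1245 = 2·570 + 105; 570 = 5·105 + 45; 105 = 2·45 + 15; 45 = 3·15 + 0), and 15 | 330.
Extended Euclid: 1815·(-1984) + 102885·(35) = 15. Scale by 22: u₀ = -43648.
General solution u = u₀ + 6859t; reducing mod 6859 gives u = 4365 (and v = -77).

4365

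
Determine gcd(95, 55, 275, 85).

gcd(95, 55): 95 = 1·55 + 40; 55 = 1·40 + 15; 40 = 2·15 + 10; 15 = 1·10 + 5; 10 = 2·5 + 0 → 5
gcd(5, 275): 275 = 55·5 + 0 → 5
gcd(5, 85): 85 = 17·5 + 0 → 5

5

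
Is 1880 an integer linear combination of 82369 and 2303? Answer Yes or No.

No

gcd(82369, 2303): 82369 = 35·2303 + 1764; 2303 = 1·1764 + 539; 1764 = 3·539 + 147; 539 = 3·147 + 98; 147 = 1·98 + 49; 98 = 2·49 + 0 → 49
49 does not divide 1880, so a solution does not exist.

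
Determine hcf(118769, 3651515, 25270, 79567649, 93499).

gcd(118769, 3651515): 3651515 = 30·118769 + 88445; 118769 = 1·88445 + 30324; 88445 = 2·30324 + 27797; 30324 = 1·27797 + 2527; 27797 = 11·2527 + 0 → 2527
gcd(2527, 25270): 25270 = 10·2527 + 0 → 2527
gcd(2527, 79567649): 79567649 = 31487·2527 + 0 → 2527
gcd(2527, 93499): 93499 = 37·2527 + 0 → 2527

2527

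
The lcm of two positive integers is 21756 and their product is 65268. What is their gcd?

gcd·lcm = product, so gcd = 65268/21756 = 3.

3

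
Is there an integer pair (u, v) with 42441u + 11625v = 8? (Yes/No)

No

By Bézout, 42441u + 11625v = 8 has integer solutions iff gcd(42441, 11625) | 8.
Euclid: 42441 = 3·11625 + 7566; 11625 = 1·7566 + 4059; 7566 = 1·4059 + 3507; 4059 = 1·3507 + 552; 3507 = 6·552 + 195; 552 = 2·195 + 162; 195 = 1·162 + 33; 162 = 4·33 + 30; 33 = 1·30 + 3; 30 = 10·3 + 0. gcd = 3; 8 mod 3 = 2. No.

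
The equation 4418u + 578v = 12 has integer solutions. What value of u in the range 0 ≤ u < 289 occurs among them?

28

gcd(4418, 578) = 2 (Euclid: 4418 = 7·578 + 372; 578 = 1·372 + 206; 372 = 1·206 + 166; 206 = 1·166 + 40; 166 = 4·40 + 6; 40 = 6·6 + 4; 6 = 1·4 + 2; 4 = 2·2 + 0), and 2 | 12.
Extended Euclid: 4418·(101) + 578·(-772) = 2. Scale by 6: u₀ = 606.
General solution u = u₀ + 289t; reducing mod 289 gives u = 28 (and v = -214).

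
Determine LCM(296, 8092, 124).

296 = 2³ · 37; 8092 = 2² · 7 · 17²; 124 = 2² · 31
lcm takes max exponent of each prime: 2³ · 7 · 17² · 31 · 37 = 18563048

18563048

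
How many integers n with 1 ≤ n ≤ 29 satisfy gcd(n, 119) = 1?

24

119 = 7·17. Inclusion–exclusion on these primes:
29 − ⌊29/7⌋ − ⌊29/17⌋ + ⌊29/119⌋ = 24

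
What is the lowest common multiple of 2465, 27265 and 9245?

2465 = 5 · 17 · 29; 27265 = 5 · 7 · 19 · 41; 9245 = 5 · 43²
lcm takes max exponent of each prime: 5 · 7 · 17 · 19 · 29 · 41 · 43² = 24853601605

24853601605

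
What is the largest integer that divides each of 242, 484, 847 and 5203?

242 = 2 · 11²; 484 = 2² · 11²; 847 = 7 · 11²; 5203 = 11² · 43
gcd takes min exponent of each prime: 11² = 121

121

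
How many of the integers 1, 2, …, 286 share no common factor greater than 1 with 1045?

197

1045 = 5·11·19. Inclusion–exclusion on these primes:
286 − ⌊286/5⌋ − ⌊286/11⌋ − ⌊286/19⌋ + ⌊286/55⌋ + ⌊286/95⌋ + ⌊286/209⌋ − ⌊286/1045⌋ = 197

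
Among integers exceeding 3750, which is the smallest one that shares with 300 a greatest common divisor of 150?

300 = 150·2. Any x with gcd(x, 300) = 150 is a multiple of 150, say 150s, with s coprime to 2.
Need s > 3750/150, so s ≥ 26. First s ≥ 26 with gcd(s, 2) = 1 is s = 27. Thus x = 150·27 = 4050.

4050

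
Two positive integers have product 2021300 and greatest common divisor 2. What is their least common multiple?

For any two positive integers, gcd × lcm equals their product. Hence lcm = 2021300 / 2 = 1010650.

1010650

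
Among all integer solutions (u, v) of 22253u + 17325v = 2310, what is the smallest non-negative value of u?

120

Euclid: 22253 = 1·17325 + 4928; 17325 = 3·4928 + 2541; 4928 = 1·2541 + 2387; 2541 = 1·2387 + 154; 2387 = 15·154 + 77; 154 = 2·77 + 0 → gcd = 77; 2310 = 77·30.
Back-substitution yields 22253·(109) + 17325·(-140) = 77, so one solution is u = 109·30 = 3270, v = -140·30 = -4200.
Solutions in u differ by 17325/77 = 225; the one in [0, 225) is 3270 mod 225 = 120.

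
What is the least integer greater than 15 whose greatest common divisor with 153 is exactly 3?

21

Multiples of 3 above 15: 3·6, 3·7, … . Need the cofactor coprime to 153/3 = 51.
Checking s = 6, 7, … the first with gcd(s, 51) = 1 is s = 7, giving 21.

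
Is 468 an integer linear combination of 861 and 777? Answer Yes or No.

No

gcd(861, 777): 861 = 1·777 + 84; 777 = 9·84 + 21; 84 = 4·21 + 0 → 21
21 does not divide 468, so a solution does not exist.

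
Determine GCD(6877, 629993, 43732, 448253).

13

6877 = 13 · 23²; 629993 = 7² · 13 · 23 · 43; 43732 = 2² · 13 · 29²; 448253 = 13 · 29² · 41
gcd takes min exponent of each prime: 13 = 13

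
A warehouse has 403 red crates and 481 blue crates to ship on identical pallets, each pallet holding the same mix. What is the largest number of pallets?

13

403 = 13 · 31
481 = 13 · 37
Common: 13 = 13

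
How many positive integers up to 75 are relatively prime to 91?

60

91 = 7·13. Inclusion–exclusion on these primes:
75 − ⌊75/7⌋ − ⌊75/13⌋ + ⌊75/91⌋ = 60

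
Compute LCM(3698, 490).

gcd first: 3698 = 7·490 + 268; 490 = 1·268 + 222; 268 = 1·222 + 46; 222 = 4·46 + 38; 46 = 1·38 + 8; 38 = 4·8 + 6; 8 = 1·6 + 2; 6 = 3·2 + 0 → gcd = 2
lcm = 3698·490/gcd = 1812020/2 = 906010

906010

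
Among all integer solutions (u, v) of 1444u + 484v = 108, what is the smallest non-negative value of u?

47

gcd(1444, 484) = 4 (Euclid: 1444 = 2·484 + 476; 484 = 1·476 + 8; 476 = 59·8 + 4; 8 = 2·4 + 0), and 4 | 108.
Extended Euclid: 1444·(60) + 484·(-179) = 4. Scale by 27: u₀ = 1620.
General solution u = u₀ + 121t; reducing mod 121 gives u = 47 (and v = -140).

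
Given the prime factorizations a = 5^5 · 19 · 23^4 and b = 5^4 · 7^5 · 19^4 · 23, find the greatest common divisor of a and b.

273125

min exponent per shared prime: 5^4 · 19 · 23 = 273125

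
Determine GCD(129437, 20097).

77

Euclid: 129437 = 6·20097 + 8855; 20097 = 2·8855 + 2387; 8855 = 3·2387 + 1694; 2387 = 1·1694 + 693; 1694 = 2·693 + 308; 693 = 2·308 + 77; 308 = 4·77 + 0. Last nonzero remainder: 77.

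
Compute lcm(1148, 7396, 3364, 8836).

3943397083388

lcm(1148, 7396) = 1148·7396/gcd = 8490608/4 = 2122652
lcm(2122652, 3364) = 2122652·3364/gcd = 7140601328/4 = 1785150332
lcm(1785150332, 8836) = 1785150332·8836/gcd = 15773588333552/4 = 3943397083388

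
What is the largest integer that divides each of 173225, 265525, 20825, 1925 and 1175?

25

173225 = 5² · 13² · 41; 265525 = 5² · 13 · 19 · 43; 20825 = 5² · 7² · 17; 1925 = 5² · 7 · 11; 1175 = 5² · 47
gcd takes min exponent of each prime: 5² = 25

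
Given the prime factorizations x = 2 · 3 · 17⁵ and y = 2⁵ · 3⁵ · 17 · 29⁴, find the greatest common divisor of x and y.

102

min exponent per shared prime: 2 · 3 · 17 = 102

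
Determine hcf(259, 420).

Euclid: 420 = 1·259 + 161; 259 = 1·161 + 98; 161 = 1·98 + 63; 98 = 1·63 + 35; 63 = 1·35 + 28; 35 = 1·28 + 7; 28 = 4·7 + 0. Last nonzero remainder: 7.

7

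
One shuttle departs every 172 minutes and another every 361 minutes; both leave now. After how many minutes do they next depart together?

62092

172 = 2² · 43; 361 = 19²
max exponents: 2² · 19² · 43 = 62092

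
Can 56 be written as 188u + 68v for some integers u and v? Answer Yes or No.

Yes

By Bézout, 188u + 68v = 56 has integer solutions iff gcd(188, 68) | 56.
Euclid: 188 = 2·68 + 52; 68 = 1·52 + 16; 52 = 3·16 + 4; 16 = 4·4 + 0. gcd = 4; 56 mod 4 = 0. Yes.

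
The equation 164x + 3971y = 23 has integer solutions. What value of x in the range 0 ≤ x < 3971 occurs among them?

1913

Reduce mod 3971: 164x ≡ 23 (mod 3971). With g = gcd(164, 3971) = 1 dividing 23, divide through: 164x ≡ 23 (mod 3971).
Since gcd(164, 3971) = 1, x ≡ 23·(164)⁻¹ ≡ 1913 (mod 3971). Smallest non-negative: 1913.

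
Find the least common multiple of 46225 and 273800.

gcd first: 273800 = 5·46225 + 42675; 46225 = 1·42675 + 3550; 42675 = 12·3550 + 75; 3550 = 47·75 + 25; 75 = 3·25 + 0 → gcd = 25
lcm = 46225·273800/gcd = 12656405000/25 = 506256200

506256200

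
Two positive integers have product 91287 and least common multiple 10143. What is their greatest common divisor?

gcd·lcm = product, so gcd = 91287/10143 = 9.

9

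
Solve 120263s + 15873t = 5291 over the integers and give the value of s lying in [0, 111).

Euclid: 120263 = 7·15873 + 9152; 15873 = 1·9152 + 6721; 9152 = 1·6721 + 2431; 6721 = 2·2431 + 1859; 2431 = 1·1859 + 572; 1859 = 3·572 + 143; 572 = 4·143 + 0 → gcd = 143; 5291 = 143·37.
Back-substitution yields 120263·(-26) + 15873·(197) = 143, so one solution is s = -26·37 = -962, t = 197·37 = 7289.
Solutions in s differ by 15873/143 = 111; the one in [0, 111) is -962 mod 111 = 37.

37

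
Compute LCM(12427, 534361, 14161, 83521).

lcm(12427, 534361) = 12427·534361/gcd = 6640504147/12427 = 534361
lcm(534361, 14161) = 534361·14161/gcd = 7567086121/289 = 26183689
lcm(26183689, 83521) = 26183689·83521/gcd = 2186887888969/289 = 7567086121

7567086121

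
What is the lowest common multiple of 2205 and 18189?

2205 = 3² · 5 · 7²; 18189 = 3² · 43 · 47
max exponents: 3² · 5 · 7² · 43 · 47 = 4456305

4456305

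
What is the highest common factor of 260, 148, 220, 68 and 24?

4

260 = 2² · 5 · 13; 148 = 2² · 37; 220 = 2² · 5 · 11; 68 = 2² · 17; 24 = 2³ · 3
gcd takes min exponent of each prime: 2² = 4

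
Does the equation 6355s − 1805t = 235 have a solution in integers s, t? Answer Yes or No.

gcd(6355, 1805): 6355 = 3·1805 + 940; 1805 = 1·940 + 865; 940 = 1·865 + 75; 865 = 11·75 + 40; 75 = 1·40 + 35; 40 = 1·35 + 5; 35 = 7·5 + 0 → 5
5 divides 235, so a solution exists.

Yes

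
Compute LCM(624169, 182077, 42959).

14526285137

lcm(624169, 182077) = 624169·182077/gcd = 113646819013/133 = 854487361
lcm(854487361, 42959) = 854487361·42959/gcd = 36707922541199/2527 = 14526285137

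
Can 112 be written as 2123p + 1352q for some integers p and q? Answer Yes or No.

Yes

By Bézout, 2123p + 1352q = 112 has integer solutions iff gcd(2123, 1352) | 112.
Euclid: 2123 = 1·1352 + 771; 1352 = 1·771 + 581; 771 = 1·581 + 190; 581 = 3·190 + 11; 190 = 17·11 + 3; 11 = 3·3 + 2; 3 = 1·2 + 1; 2 = 2·1 + 0. gcd = 1; 112 mod 1 = 0. Yes.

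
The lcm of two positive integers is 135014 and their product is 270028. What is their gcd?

From gcd × lcm = mn: gcd = 270028 / 135014 = 2.

2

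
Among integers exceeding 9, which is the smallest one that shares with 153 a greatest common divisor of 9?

153 = 9·17. Any t with gcd(t, 153) = 9 is a multiple of 9, say 9s, with s coprime to 17.
Need s > 9/9, so s ≥ 2. First s ≥ 2 with gcd(s, 17) = 1 is s = 2. Thus t = 9·2 = 18.

18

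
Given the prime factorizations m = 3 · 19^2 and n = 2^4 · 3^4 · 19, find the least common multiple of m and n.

max exponent per prime: 2^4 · 3^4 · 19^2 = 467856

467856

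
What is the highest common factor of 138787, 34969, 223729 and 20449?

gcd(138787, 34969): 138787 = 3·34969 + 33880; 34969 = 1·33880 + 1089; 33880 = 31·1089 + 121; 1089 = 9·121 + 0 → 121
gcd(121, 223729): 223729 = 1849·121 + 0 → 121
gcd(121, 20449): 20449 = 169·121 + 0 → 121

121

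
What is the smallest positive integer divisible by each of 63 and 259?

2331

gcd first: 259 = 4·63 + 7; 63 = 9·7 + 0 → gcd = 7
lcm = 63·259/gcd = 16317/7 = 2331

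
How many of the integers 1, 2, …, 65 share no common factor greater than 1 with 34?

34 = 2·17. Inclusion–exclusion on these primes:
65 − ⌊65/2⌋ − ⌊65/17⌋ + ⌊65/34⌋ = 31

31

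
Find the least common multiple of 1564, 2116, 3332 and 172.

1564 = 2² · 17 · 23; 2116 = 2² · 23²; 3332 = 2² · 7² · 17; 172 = 2² · 43
lcm takes max exponent of each prime: 2² · 7² · 17 · 23² · 43 = 75793004

75793004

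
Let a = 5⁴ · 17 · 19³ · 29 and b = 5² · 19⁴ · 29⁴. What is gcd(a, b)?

4972775

min exponent per shared prime: 5² · 19³ · 29 = 4972775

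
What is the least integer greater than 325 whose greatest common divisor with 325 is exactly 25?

gcd(t, 325) = 25 forces 25 | t; write t = 25s. Then gcd(25s, 25·13) = 25·gcd(s, 13), so need gcd(s, 13) = 1.
25s > 325 gives s ≥ 14. The least s ≥ 14 coprime to 13 is 14, so t = 25·14 = 350.

350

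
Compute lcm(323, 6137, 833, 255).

4510695

323 = 17 · 19; 6137 = 17 · 19²; 833 = 7² · 17; 255 = 3 · 5 · 17
lcm takes max exponent of each prime: 3 · 5 · 7² · 17 · 19² = 4510695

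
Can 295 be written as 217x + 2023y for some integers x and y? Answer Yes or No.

gcd(217, 2023): 2023 = 9·217 + 70; 217 = 3·70 + 7; 70 = 10·7 + 0 → 7
7 does not divide 295, so a solution does not exist.

No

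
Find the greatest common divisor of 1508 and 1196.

1508 = 2² · 13 · 29
1196 = 2² · 13 · 23
Common: 2² · 13 = 52

52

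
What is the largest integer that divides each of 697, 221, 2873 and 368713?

17

gcd(697, 221): 697 = 3·221 + 34; 221 = 6·34 + 17; 34 = 2·17 + 0 → 17
gcd(17, 2873): 2873 = 169·17 + 0 → 17
gcd(17, 368713): 368713 = 21689·17 + 0 → 17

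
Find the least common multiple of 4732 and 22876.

4732 = 2² · 7 · 13²; 22876 = 2² · 7 · 19 · 43
max exponents: 2² · 7 · 13² · 19 · 43 = 3866044

3866044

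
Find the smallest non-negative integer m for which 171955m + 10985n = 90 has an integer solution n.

1992

gcd(171955, 10985) = 5 (Euclid: 171955 = 15·10985 + 7180; 10985 = 1·7180 + 3805; 7180 = 1·3805 + 3375; 3805 = 1·3375 + 430; 3375 = 7·430 + 365; 430 = 1·365 + 65; 365 = 5·65 + 40; 65 = 1·40 + 25; 40 = 1·25 + 15; 25 = 1·15 + 10; 15 = 1·10 + 5; 10 = 2·5 + 0), and 5 | 90.
Extended Euclid: 171955·(843) + 10985·(-13196) = 5. Scale by 18: m₀ = 15174.
General solution m = m₀ + 2197t; reducing mod 2197 gives m = 1992 (and n = -31182).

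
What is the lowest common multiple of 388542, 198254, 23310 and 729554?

159130814076975510

388542 = 2 · 3 · 7 · 11 · 29²; 198254 = 2 · 7³ · 17²; 23310 = 2 · 3² · 5 · 7 · 37; 729554 = 2 · 7 · 31 · 41²
lcm takes max exponent of each prime: 2 · 3² · 5 · 7³ · 11 · 17² · 29² · 31 · 37 · 41² = 159130814076975510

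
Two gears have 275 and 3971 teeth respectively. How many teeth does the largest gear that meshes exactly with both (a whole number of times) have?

11

275 = 5² · 11
3971 = 11 · 19²
Common: 11 = 11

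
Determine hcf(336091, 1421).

49

Euclid: 336091 = 236·1421 + 735; 1421 = 1·735 + 686; 735 = 1·686 + 49; 686 = 14·49 + 0. Last nonzero remainder: 49.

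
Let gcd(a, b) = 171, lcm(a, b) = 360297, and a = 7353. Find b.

8379

a·b = gcd·lcm = 171·360297 = 61610787, so b = 61610787/7353 = 8379.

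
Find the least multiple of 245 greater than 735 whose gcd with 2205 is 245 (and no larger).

980

2205 = 245·9. Any m with gcd(m, 2205) = 245 is a multiple of 245, say 245s, with s coprime to 9.
Need s > 735/245, so s ≥ 4. First s ≥ 4 with gcd(s, 9) = 1 is s = 4. Thus m = 245·4 = 980.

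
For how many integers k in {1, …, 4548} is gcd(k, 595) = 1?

Prime factors of 595: 5, 7, 17. Count integers ≤ 4548 divisible by none of them.
By inclusion–exclusion: 4548 − ⌊4548/5⌋ − ⌊4548/7⌋ − ⌊4548/17⌋ + ⌊4548/35⌋ + ⌊4548/85⌋ + ⌊4548/119⌋ − ⌊4548/595⌋ = 2936.

2936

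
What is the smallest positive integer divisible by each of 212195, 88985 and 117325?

4979155675

212195 = 5 · 31 · 37²; 88985 = 5 · 13 · 37²; 117325 = 5² · 13 · 19²
lcm takes max exponent of each prime: 5² · 13 · 19² · 31 · 37² = 4979155675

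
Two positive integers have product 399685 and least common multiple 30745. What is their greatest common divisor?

From gcd × lcm = pq: gcd = 399685 / 30745 = 13.

13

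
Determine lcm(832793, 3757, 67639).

1252243351931

832793 = 13 · 29 · 47²; 3757 = 13 · 17²; 67639 = 11² · 13 · 43
lcm takes max exponent of each prime: 11² · 13 · 17² · 29 · 43 · 47² = 1252243351931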